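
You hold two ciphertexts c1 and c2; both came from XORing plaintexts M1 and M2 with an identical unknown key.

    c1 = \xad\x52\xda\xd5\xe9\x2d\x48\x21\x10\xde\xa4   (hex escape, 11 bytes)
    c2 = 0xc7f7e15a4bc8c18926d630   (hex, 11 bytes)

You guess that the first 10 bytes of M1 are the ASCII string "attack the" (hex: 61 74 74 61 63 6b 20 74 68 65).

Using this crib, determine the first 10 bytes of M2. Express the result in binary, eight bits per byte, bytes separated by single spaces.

First, c1 ⊕ c2 = (M1 ⊕ K) ⊕ (M2 ⊕ K) = M1 ⊕ M2, so the key drops out. Then M2 = (M1 ⊕ M2) ⊕ M1 over the first 10 bytes.
byte 0: (ad ⊕ c7) ⊕ 61 = 6a ⊕ 61 = 0b
byte 1: (52 ⊕ f7) ⊕ 74 = a5 ⊕ 74 = d1
byte 2: (da ⊕ e1) ⊕ 74 = 3b ⊕ 74 = 4f
byte 3: (d5 ⊕ 5a) ⊕ 61 = 8f ⊕ 61 = ee
byte 4: (e9 ⊕ 4b) ⊕ 63 = a2 ⊕ 63 = c1
byte 5: (2d ⊕ c8) ⊕ 6b = e5 ⊕ 6b = 8e
byte 6: (48 ⊕ c1) ⊕ 20 = 89 ⊕ 20 = a9
byte 7: (21 ⊕ 89) ⊕ 74 = a8 ⊕ 74 = dc
byte 8: (10 ⊕ 26) ⊕ 68 = 36 ⊕ 68 = 5e
byte 9: (de ⊕ d6) ⊕ 65 = 08 ⊕ 65 = 6d

00001011 11010001 01001111 11101110 11000001 10001110 10101001 11011100 01011110 01101101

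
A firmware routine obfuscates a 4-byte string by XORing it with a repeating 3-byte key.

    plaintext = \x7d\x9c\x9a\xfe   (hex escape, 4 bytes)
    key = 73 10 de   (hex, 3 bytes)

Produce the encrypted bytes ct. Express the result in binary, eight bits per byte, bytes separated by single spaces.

The 3-byte key repeats, so the effective keystream is 73 10 de 73.
byte 0: 125 XOR 115 =  14
byte 1: 156 XOR  16 = 140
byte 2: 154 XOR 222 =  68
byte 3: 254 XOR 115 = 141

00001110 10001100 01000100 10001101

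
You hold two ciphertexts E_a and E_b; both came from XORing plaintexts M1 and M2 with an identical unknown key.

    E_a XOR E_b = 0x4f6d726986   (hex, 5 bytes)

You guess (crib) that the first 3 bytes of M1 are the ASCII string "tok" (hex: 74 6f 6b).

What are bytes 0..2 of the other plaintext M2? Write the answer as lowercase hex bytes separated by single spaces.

Since E_a ⊕ E_b = M1 ⊕ M2, XORing with the guessed M1 bytes yields the corresponding M2 bytes: M2 = (E_a ⊕ E_b) ⊕ M1.
4f ^ 74 = 3b
6d ^ 6f = 02
72 ^ 6b = 19

3b 02 19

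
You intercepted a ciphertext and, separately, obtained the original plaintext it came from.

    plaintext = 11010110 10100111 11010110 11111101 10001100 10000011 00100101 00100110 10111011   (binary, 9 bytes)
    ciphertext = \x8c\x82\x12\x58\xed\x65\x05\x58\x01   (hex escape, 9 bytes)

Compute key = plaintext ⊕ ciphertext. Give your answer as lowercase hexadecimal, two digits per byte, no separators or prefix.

Since ciphertext = plaintext ⊕ key, XORing both sides with plaintext gives key = plaintext ⊕ ciphertext.
d6 xor 8c = 5a
a7 xor 82 = 25
d6 xor 12 = c4
fd xor 58 = a5
8c xor ed = 61
83 xor 65 = e6
25 xor 05 = 20
26 xor 58 = 7e
bb xor 01 = ba

5a25c4a561e6207eba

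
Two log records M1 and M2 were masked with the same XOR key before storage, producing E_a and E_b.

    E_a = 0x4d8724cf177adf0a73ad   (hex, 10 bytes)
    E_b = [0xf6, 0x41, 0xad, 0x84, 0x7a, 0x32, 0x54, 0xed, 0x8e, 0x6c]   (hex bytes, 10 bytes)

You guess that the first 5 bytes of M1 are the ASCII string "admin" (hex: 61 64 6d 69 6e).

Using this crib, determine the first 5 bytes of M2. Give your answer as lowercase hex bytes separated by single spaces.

da a2 e4 22 03

First, E_a ⊕ E_b = (M1 ⊕ K) ⊕ (M2 ⊕ K) = M1 ⊕ M2, so the key drops out. Then M2 = (M1 ⊕ M2) ⊕ M1 over the first 5 bytes.
byte 0: (4d ⊕ f6) ⊕ 61 = bb ⊕ 61 = da
byte 1: (87 ⊕ 41) ⊕ 64 = c6 ⊕ 64 = a2
byte 2: (24 ⊕ ad) ⊕ 6d = 89 ⊕ 6d = e4
byte 3: (cf ⊕ 84) ⊕ 69 = 4b ⊕ 69 = 22
byte 4: (17 ⊕ 7a) ⊕ 6e = 6d ⊕ 6e = 03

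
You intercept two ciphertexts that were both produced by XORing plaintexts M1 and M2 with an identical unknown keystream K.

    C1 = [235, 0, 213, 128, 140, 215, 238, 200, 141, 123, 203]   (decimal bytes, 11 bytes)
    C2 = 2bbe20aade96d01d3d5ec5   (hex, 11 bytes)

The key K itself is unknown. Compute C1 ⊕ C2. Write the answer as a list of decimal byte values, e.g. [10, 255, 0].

C1 ⊕ C2 = (M1 ⊕ K) ⊕ (M2 ⊕ K) = M1 ⊕ M2 — the shared key cancels under XOR.
eb ^ 2b = c0
00 ^ be = be
d5 ^ 20 = f5
80 ^ aa = 2a
8c ^ de = 52
d7 ^ 96 = 41
ee ^ d0 = 3e
c8 ^ 1d = d5
8d ^ 3d = b0
7b ^ 5e = 25
cb ^ c5 = 0e

[192, 190, 245, 42, 82, 65, 62, 213, 176, 37, 14]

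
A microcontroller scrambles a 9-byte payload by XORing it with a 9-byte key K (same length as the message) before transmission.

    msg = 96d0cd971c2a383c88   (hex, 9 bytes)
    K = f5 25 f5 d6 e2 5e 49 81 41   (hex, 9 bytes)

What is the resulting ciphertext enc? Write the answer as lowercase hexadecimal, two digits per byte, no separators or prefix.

63f53841fe7471bdc9

XOR is its own inverse, so applying the key byte-wise gives the result directly.
byte 0: 96 ⊕ f5 = 63
byte 1: d0 ⊕ 25 = f5
byte 2: cd ⊕ f5 = 38
byte 3: 97 ⊕ d6 = 41
byte 4: 1c ⊕ e2 = fe
byte 5: 2a ⊕ 5e = 74
byte 6: 38 ⊕ 49 = 71
byte 7: 3c ⊕ 81 = bd
byte 8: 88 ⊕ 41 = c9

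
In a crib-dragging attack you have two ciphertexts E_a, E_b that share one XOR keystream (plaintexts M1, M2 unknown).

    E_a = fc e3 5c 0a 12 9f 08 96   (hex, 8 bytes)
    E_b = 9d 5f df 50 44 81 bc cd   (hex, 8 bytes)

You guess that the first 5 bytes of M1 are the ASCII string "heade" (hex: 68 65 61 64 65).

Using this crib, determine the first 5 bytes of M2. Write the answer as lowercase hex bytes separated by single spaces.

First, E_a ⊕ E_b = (M1 ⊕ K) ⊕ (M2 ⊕ K) = M1 ⊕ M2, so the key drops out. Then M2 = (M1 ⊕ M2) ⊕ M1 over the first 5 bytes.
byte 0: (fc XOR 9d) XOR 68 = 61 XOR 68 = 09
byte 1: (e3 XOR 5f) XOR 65 = bc XOR 65 = d9
byte 2: (5c XOR df) XOR 61 = 83 XOR 61 = e2
byte 3: (0a XOR 50) XOR 64 = 5a XOR 64 = 3e
byte 4: (12 XOR 44) XOR 65 = 56 XOR 65 = 33

09 d9 e2 3e 33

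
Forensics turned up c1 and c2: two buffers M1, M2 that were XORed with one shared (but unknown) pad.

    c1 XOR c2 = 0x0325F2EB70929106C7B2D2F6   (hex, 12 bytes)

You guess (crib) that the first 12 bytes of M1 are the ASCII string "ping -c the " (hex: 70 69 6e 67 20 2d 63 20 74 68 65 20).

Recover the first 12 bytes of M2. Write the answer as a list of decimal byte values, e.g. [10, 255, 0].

[115, 76, 156, 140, 80, 191, 242, 38, 179, 218, 183, 214]

Since c1 ⊕ c2 = M1 ⊕ M2, XORing with the guessed M1 bytes yields the corresponding M2 bytes: M2 = (c1 ⊕ c2) ⊕ M1.
00000011 ^ 01110000 = 01110011
00100101 ^ 01101001 = 01001100
11110010 ^ 01101110 = 10011100
11101011 ^ 01100111 = 10001100
01110000 ^ 00100000 = 01010000
10010010 ^ 00101101 = 10111111
10010001 ^ 01100011 = 11110010
00000110 ^ 00100000 = 00100110
11000111 ^ 01110100 = 10110011
10110010 ^ 01101000 = 11011010
11010010 ^ 01100101 = 10110111
11110110 ^ 00100000 = 11010110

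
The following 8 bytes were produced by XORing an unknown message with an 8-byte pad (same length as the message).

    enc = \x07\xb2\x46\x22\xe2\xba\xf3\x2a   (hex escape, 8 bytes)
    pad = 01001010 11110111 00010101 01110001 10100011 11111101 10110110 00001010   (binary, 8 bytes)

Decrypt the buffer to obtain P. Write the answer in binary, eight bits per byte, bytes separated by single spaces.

07 xor 4a = 4d
b2 xor f7 = 45
46 xor 15 = 53
22 xor 71 = 53
e2 xor a3 = 41
ba xor fd = 47
f3 xor b6 = 45
2a xor 0a = 20

01001101 01000101 01010011 01010011 01000001 01000111 01000101 00100000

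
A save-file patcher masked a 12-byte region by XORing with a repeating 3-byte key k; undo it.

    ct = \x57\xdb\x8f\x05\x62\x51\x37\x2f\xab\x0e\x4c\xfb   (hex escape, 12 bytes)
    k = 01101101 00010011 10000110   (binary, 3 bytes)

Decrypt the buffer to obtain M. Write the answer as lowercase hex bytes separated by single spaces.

3a c8 09 68 71 d7 5a 3c 2d 63 5f 7d

The 3-byte key repeats, so the effective keystream is 6d 13 86 6d 13 86 6d 13 86 6d 13 86.
byte 0: 01010111 xor 01101101 = 00111010
byte 1: 11011011 xor 00010011 = 11001000
byte 2: 10001111 xor 10000110 = 00001001
byte 3: 00000101 xor 01101101 = 01101000
byte 4: 01100010 xor 00010011 = 01110001
byte 5: 01010001 xor 10000110 = 11010111
byte 6: 00110111 xor 01101101 = 01011010
byte 7: 00101111 xor 00010011 = 00111100
byte 8: 10101011 xor 10000110 = 00101101
byte 9: 00001110 xor 01101101 = 01100011
byte 10: 01001100 xor 00010011 = 01011111
byte 11: 11111011 xor 10000110 = 01111101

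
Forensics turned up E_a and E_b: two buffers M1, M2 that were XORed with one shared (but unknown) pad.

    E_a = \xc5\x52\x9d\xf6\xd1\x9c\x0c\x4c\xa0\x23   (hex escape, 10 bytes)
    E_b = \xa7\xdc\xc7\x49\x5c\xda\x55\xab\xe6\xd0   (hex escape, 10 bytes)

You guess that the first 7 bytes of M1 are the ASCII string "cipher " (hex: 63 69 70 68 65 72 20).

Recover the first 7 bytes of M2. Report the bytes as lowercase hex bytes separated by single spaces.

01 e7 2a d7 e8 34 79

First, E_a ⊕ E_b = (M1 ⊕ K) ⊕ (M2 ⊕ K) = M1 ⊕ M2, so the key drops out. Then M2 = (M1 ⊕ M2) ⊕ M1 over the first 7 bytes.
byte 0: (c5 ^ a7) ^ 63 = 62 ^ 63 = 01
byte 1: (52 ^ dc) ^ 69 = 8e ^ 69 = e7
byte 2: (9d ^ c7) ^ 70 = 5a ^ 70 = 2a
byte 3: (f6 ^ 49) ^ 68 = bf ^ 68 = d7
byte 4: (d1 ^ 5c) ^ 65 = 8d ^ 65 = e8
byte 5: (9c ^ da) ^ 72 = 46 ^ 72 = 34
byte 6: (0c ^ 55) ^ 20 = 59 ^ 20 = 79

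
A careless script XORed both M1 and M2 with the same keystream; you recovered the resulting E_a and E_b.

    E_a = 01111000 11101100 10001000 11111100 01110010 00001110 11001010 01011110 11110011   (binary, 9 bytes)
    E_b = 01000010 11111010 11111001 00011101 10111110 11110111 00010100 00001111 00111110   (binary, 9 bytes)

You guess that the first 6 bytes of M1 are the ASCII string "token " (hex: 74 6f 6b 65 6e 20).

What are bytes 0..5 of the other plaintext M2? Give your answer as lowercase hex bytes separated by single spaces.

First, E_a ⊕ E_b = (M1 ⊕ K) ⊕ (M2 ⊕ K) = M1 ⊕ M2, so the key drops out. Then M2 = (M1 ⊕ M2) ⊕ M1 over the first 6 bytes.
byte 0: (78 XOR 42) XOR 74 = 3a XOR 74 = 4e
byte 1: (ec XOR fa) XOR 6f = 16 XOR 6f = 79
byte 2: (88 XOR f9) XOR 6b = 71 XOR 6b = 1a
byte 3: (fc XOR 1d) XOR 65 = e1 XOR 65 = 84
byte 4: (72 XOR be) XOR 6e = cc XOR 6e = a2
byte 5: (0e XOR f7) XOR 20 = f9 XOR 20 = d9

4e 79 1a 84 a2 d9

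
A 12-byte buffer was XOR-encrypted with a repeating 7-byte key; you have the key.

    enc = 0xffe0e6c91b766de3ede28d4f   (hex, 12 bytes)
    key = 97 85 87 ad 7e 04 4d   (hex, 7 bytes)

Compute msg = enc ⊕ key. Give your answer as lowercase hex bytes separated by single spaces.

The 7-byte key repeats, so the effective keystream is 97 85 87 ad 7e 04 4d 97 85 87 ad 7e.
byte 0: ff xor 97 = 68
byte 1: e0 xor 85 = 65
byte 2: e6 xor 87 = 61
byte 3: c9 xor ad = 64
byte 4: 1b xor 7e = 65
byte 5: 76 xor 04 = 72
byte 6: 6d xor 4d = 20
byte 7: e3 xor 97 = 74
byte 8: ed xor 85 = 68
byte 9: e2 xor 87 = 65
byte 10: 8d xor ad = 20
byte 11: 4f xor 7e = 31

68 65 61 64 65 72 20 74 68 65 20 31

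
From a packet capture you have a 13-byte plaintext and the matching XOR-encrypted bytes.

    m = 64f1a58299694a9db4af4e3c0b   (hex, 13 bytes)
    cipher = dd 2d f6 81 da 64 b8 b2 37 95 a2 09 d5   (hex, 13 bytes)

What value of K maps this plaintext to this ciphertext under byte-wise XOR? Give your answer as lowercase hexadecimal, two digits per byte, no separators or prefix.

Since cipher = m ⊕ K, XORing both sides with m gives K = m ⊕ cipher.
byte 0: 64 ⊕ dd = b9
byte 1: f1 ⊕ 2d = dc
byte 2: a5 ⊕ f6 = 53
byte 3: 82 ⊕ 81 = 03
byte 4: 99 ⊕ da = 43
byte 5: 69 ⊕ 64 = 0d
byte 6: 4a ⊕ b8 = f2
byte 7: 9d ⊕ b2 = 2f
byte 8: b4 ⊕ 37 = 83
byte 9: af ⊕ 95 = 3a
byte 10: 4e ⊕ a2 = ec
byte 11: 3c ⊕ 09 = 35
byte 12: 0b ⊕ d5 = de

b9dc5303430df22f833aec35de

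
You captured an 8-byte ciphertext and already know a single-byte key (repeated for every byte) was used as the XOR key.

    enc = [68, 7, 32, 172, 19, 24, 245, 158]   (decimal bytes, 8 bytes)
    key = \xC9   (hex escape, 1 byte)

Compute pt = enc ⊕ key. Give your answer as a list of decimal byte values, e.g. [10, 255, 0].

The 1-byte key repeats, so the effective keystream is c9 c9 c9 c9 c9 c9 c9 c9.
byte 0: 01000100 ⊕ 11001001 = 10001101
byte 1: 00000111 ⊕ 11001001 = 11001110
byte 2: 00100000 ⊕ 11001001 = 11101001
byte 3: 10101100 ⊕ 11001001 = 01100101
byte 4: 00010011 ⊕ 11001001 = 11011010
byte 5: 00011000 ⊕ 11001001 = 11010001
byte 6: 11110101 ⊕ 11001001 = 00111100
byte 7: 10011110 ⊕ 11001001 = 01010111

[141, 206, 233, 101, 218, 209, 60, 87]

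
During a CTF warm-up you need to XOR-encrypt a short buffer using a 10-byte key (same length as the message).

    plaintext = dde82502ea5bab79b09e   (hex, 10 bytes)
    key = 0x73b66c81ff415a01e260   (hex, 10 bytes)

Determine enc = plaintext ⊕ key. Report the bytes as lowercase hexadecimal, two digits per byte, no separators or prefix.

XOR is its own inverse, so applying the key byte-wise gives the result directly.
dd XOR 73 = ae
e8 XOR b6 = 5e
25 XOR 6c = 49
02 XOR 81 = 83
ea XOR ff = 15
5b XOR 41 = 1a
ab XOR 5a = f1
79 XOR 01 = 78
b0 XOR e2 = 52
9e XOR 60 = fe

ae5e4983151af17852fe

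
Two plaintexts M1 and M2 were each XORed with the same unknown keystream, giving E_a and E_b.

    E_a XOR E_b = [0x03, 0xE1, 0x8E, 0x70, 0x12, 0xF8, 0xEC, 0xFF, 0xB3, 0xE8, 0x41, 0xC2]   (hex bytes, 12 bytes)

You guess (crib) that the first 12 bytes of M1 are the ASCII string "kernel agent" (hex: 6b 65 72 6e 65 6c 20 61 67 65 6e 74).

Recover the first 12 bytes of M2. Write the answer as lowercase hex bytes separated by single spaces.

Since E_a ⊕ E_b = M1 ⊕ M2, XORing with the guessed M1 bytes yields the corresponding M2 bytes: M2 = (E_a ⊕ E_b) ⊕ M1.
  3 ⊕ 107 = 104
225 ⊕ 101 = 132
142 ⊕ 114 = 252
112 ⊕ 110 =  30
 18 ⊕ 101 = 119
248 ⊕ 108 = 148
236 ⊕  32 = 204
255 ⊕  97 = 158
179 ⊕ 103 = 212
232 ⊕ 101 = 141
 65 ⊕ 110 =  47
194 ⊕ 116 = 182

68 84 fc 1e 77 94 cc 9e d4 8d 2f b6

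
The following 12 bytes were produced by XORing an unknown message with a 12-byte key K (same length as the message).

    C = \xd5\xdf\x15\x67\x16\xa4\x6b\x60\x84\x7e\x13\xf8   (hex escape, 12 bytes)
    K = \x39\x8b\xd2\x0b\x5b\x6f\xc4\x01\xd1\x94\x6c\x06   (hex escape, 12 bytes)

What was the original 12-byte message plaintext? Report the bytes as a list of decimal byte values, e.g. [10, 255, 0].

[236, 84, 199, 108, 77, 203, 175, 97, 85, 234, 127, 254]

XOR is its own inverse, so applying the key byte-wise gives the result directly.
d5 ^ 39 = ec
df ^ 8b = 54
15 ^ d2 = c7
67 ^ 0b = 6c
16 ^ 5b = 4d
a4 ^ 6f = cb
6b ^ c4 = af
60 ^ 01 = 61
84 ^ d1 = 55
7e ^ 94 = ea
13 ^ 6c = 7f
f8 ^ 06 = fe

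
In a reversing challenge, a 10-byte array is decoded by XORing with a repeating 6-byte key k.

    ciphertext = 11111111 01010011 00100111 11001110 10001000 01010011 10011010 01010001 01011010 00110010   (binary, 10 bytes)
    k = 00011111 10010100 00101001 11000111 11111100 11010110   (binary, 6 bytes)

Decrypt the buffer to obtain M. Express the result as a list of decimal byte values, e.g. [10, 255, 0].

[224, 199, 14, 9, 116, 133, 133, 197, 115, 245]

The 6-byte key repeats, so the effective keystream is 1f 94 29 c7 fc d6 1f 94 29 c7.
byte 0: 255 xor  31 = 224
byte 1:  83 xor 148 = 199
byte 2:  39 xor  41 =  14
byte 3: 206 xor 199 =   9
byte 4: 136 xor 252 = 116
byte 5:  83 xor 214 = 133
byte 6: 154 xor  31 = 133
byte 7:  81 xor 148 = 197
byte 8:  90 xor  41 = 115
byte 9:  50 xor 199 = 245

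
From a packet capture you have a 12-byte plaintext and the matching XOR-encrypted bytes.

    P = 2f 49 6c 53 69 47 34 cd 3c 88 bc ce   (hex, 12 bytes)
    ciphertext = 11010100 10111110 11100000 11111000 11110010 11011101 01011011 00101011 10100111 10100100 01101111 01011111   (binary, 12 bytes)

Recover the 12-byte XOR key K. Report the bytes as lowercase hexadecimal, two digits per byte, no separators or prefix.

fbf78cab9b9a6fe69b2cd391

Since ciphertext = P ⊕ K, XORing both sides with P gives K = P ⊕ ciphertext.
byte 0: 00101111 XOR 11010100 = 11111011
byte 1: 01001001 XOR 10111110 = 11110111
byte 2: 01101100 XOR 11100000 = 10001100
byte 3: 01010011 XOR 11111000 = 10101011
byte 4: 01101001 XOR 11110010 = 10011011
byte 5: 01000111 XOR 11011101 = 10011010
byte 6: 00110100 XOR 01011011 = 01101111
byte 7: 11001101 XOR 00101011 = 11100110
byte 8: 00111100 XOR 10100111 = 10011011
byte 9: 10001000 XOR 10100100 = 00101100
byte 10: 10111100 XOR 01101111 = 11010011
byte 11: 11001110 XOR 01011111 = 10010001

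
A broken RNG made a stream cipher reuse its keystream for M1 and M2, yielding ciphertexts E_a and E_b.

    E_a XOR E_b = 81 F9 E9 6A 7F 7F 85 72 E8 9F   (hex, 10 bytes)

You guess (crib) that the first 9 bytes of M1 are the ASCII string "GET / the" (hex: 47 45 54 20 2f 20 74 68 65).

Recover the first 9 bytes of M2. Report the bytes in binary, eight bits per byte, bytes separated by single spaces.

11000110 10111100 10111101 01001010 01010000 01011111 11110001 00011010 10001101

Since E_a ⊕ E_b = M1 ⊕ M2, XORing with the guessed M1 bytes yields the corresponding M2 bytes: M2 = (E_a ⊕ E_b) ⊕ M1.
81 ⊕ 47 = c6
f9 ⊕ 45 = bc
e9 ⊕ 54 = bd
6a ⊕ 20 = 4a
7f ⊕ 2f = 50
7f ⊕ 20 = 5f
85 ⊕ 74 = f1
72 ⊕ 68 = 1a
e8 ⊕ 65 = 8d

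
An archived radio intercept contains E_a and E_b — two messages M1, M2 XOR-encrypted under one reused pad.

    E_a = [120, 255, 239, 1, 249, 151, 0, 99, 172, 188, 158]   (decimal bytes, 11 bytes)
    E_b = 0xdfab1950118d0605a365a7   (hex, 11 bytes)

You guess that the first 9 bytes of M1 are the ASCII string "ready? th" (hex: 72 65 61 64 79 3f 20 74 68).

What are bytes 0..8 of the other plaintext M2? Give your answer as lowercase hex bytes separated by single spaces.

d5 31 97 35 91 25 26 12 67

First, E_a ⊕ E_b = (M1 ⊕ K) ⊕ (M2 ⊕ K) = M1 ⊕ M2, so the key drops out. Then M2 = (M1 ⊕ M2) ⊕ M1 over the first 9 bytes.
byte 0: (78 xor df) xor 72 = a7 xor 72 = d5
byte 1: (ff xor ab) xor 65 = 54 xor 65 = 31
byte 2: (ef xor 19) xor 61 = f6 xor 61 = 97
byte 3: (01 xor 50) xor 64 = 51 xor 64 = 35
byte 4: (f9 xor 11) xor 79 = e8 xor 79 = 91
byte 5: (97 xor 8d) xor 3f = 1a xor 3f = 25
byte 6: (00 xor 06) xor 20 = 06 xor 20 = 26
byte 7: (63 xor 05) xor 74 = 66 xor 74 = 12
byte 8: (ac xor a3) xor 68 = 0f xor 68 = 67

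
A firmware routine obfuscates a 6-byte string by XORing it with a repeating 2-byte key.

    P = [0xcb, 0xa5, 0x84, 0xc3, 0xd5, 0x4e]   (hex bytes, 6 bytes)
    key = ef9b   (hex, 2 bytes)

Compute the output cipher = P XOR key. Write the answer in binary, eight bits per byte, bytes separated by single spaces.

00100100 00111110 01101011 01011000 00111010 11010101

The 2-byte key repeats, so the effective keystream is ef 9b ef 9b ef 9b.
byte 0: cb XOR ef = 24
byte 1: a5 XOR 9b = 3e
byte 2: 84 XOR ef = 6b
byte 3: c3 XOR 9b = 58
byte 4: d5 XOR ef = 3a
byte 5: 4e XOR 9b = d5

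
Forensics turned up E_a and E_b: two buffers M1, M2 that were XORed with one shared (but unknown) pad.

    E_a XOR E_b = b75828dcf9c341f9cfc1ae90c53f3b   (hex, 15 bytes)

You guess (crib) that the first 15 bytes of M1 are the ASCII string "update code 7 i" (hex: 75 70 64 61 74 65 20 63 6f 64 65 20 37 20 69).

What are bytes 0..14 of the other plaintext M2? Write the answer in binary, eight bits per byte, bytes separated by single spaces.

Since E_a ⊕ E_b = M1 ⊕ M2, XORing with the guessed M1 bytes yields the corresponding M2 bytes: M2 = (E_a ⊕ E_b) ⊕ M1.
10110111 ^ 01110101 = 11000010
01011000 ^ 01110000 = 00101000
00101000 ^ 01100100 = 01001100
11011100 ^ 01100001 = 10111101
11111001 ^ 01110100 = 10001101
11000011 ^ 01100101 = 10100110
01000001 ^ 00100000 = 01100001
11111001 ^ 01100011 = 10011010
11001111 ^ 01101111 = 10100000
11000001 ^ 01100100 = 10100101
10101110 ^ 01100101 = 11001011
10010000 ^ 00100000 = 10110000
11000101 ^ 00110111 = 11110010
00111111 ^ 00100000 = 00011111
00111011 ^ 01101001 = 01010010

11000010 00101000 01001100 10111101 10001101 10100110 01100001 10011010 10100000 10100101 11001011 10110000 11110010 00011111 01010010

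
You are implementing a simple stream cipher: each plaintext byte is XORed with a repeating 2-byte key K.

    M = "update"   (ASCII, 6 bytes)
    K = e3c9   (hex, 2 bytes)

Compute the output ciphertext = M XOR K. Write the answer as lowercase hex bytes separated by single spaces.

96 b9 87 a8 97 ac

The 2-byte key repeats, so the effective keystream is e3 c9 e3 c9 e3 c9.
byte 0: 75 ⊕ e3 = 96
byte 1: 70 ⊕ c9 = b9
byte 2: 64 ⊕ e3 = 87
byte 3: 61 ⊕ c9 = a8
byte 4: 74 ⊕ e3 = 97
byte 5: 65 ⊕ c9 = ac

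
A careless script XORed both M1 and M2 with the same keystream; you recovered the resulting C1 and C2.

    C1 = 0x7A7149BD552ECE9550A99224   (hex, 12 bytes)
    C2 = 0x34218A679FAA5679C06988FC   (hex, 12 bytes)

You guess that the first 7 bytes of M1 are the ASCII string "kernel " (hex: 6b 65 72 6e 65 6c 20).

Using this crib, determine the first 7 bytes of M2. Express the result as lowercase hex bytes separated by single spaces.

First, C1 ⊕ C2 = (M1 ⊕ K) ⊕ (M2 ⊕ K) = M1 ⊕ M2, so the key drops out. Then M2 = (M1 ⊕ M2) ⊕ M1 over the first 7 bytes.
byte 0: (7a ^ 34) ^ 6b = 4e ^ 6b = 25
byte 1: (71 ^ 21) ^ 65 = 50 ^ 65 = 35
byte 2: (49 ^ 8a) ^ 72 = c3 ^ 72 = b1
byte 3: (bd ^ 67) ^ 6e = da ^ 6e = b4
byte 4: (55 ^ 9f) ^ 65 = ca ^ 65 = af
byte 5: (2e ^ aa) ^ 6c = 84 ^ 6c = e8
byte 6: (ce ^ 56) ^ 20 = 98 ^ 20 = b8

25 35 b1 b4 af e8 b8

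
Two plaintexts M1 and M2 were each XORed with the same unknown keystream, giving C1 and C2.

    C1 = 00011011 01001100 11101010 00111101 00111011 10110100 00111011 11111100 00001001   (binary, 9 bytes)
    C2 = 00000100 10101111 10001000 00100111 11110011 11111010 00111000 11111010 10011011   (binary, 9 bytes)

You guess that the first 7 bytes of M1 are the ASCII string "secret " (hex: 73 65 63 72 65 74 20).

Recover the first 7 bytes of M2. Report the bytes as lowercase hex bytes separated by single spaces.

First, C1 ⊕ C2 = (M1 ⊕ K) ⊕ (M2 ⊕ K) = M1 ⊕ M2, so the key drops out. Then M2 = (M1 ⊕ M2) ⊕ M1 over the first 7 bytes.
byte 0: (1b ⊕ 04) ⊕ 73 = 1f ⊕ 73 = 6c
byte 1: (4c ⊕ af) ⊕ 65 = e3 ⊕ 65 = 86
byte 2: (ea ⊕ 88) ⊕ 63 = 62 ⊕ 63 = 01
byte 3: (3d ⊕ 27) ⊕ 72 = 1a ⊕ 72 = 68
byte 4: (3b ⊕ f3) ⊕ 65 = c8 ⊕ 65 = ad
byte 5: (b4 ⊕ fa) ⊕ 74 = 4e ⊕ 74 = 3a
byte 6: (3b ⊕ 38) ⊕ 20 = 03 ⊕ 20 = 23

6c 86 01 68 ad 3a 23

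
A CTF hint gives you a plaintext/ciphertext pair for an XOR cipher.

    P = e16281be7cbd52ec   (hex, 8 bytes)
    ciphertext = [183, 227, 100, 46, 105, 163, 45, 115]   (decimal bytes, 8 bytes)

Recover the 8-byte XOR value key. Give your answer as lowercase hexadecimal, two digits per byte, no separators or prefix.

5681e590151e7f9f

Since ciphertext = P ⊕ key, XORing both sides with P gives key = P ⊕ ciphertext.
byte 0: 225 ^ 183 =  86
byte 1:  98 ^ 227 = 129
byte 2: 129 ^ 100 = 229
byte 3: 190 ^  46 = 144
byte 4: 124 ^ 105 =  21
byte 5: 189 ^ 163 =  30
byte 6:  82 ^  45 = 127
byte 7: 236 ^ 115 = 159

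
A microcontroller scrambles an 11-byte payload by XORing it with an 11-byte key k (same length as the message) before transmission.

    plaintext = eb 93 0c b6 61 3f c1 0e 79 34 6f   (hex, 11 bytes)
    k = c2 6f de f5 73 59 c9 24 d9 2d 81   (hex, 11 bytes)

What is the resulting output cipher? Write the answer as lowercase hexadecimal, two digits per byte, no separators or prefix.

29fcd2431266082aa019ee

byte 0: eb xor c2 = 29
byte 1: 93 xor 6f = fc
byte 2: 0c xor de = d2
byte 3: b6 xor f5 = 43
byte 4: 61 xor 73 = 12
byte 5: 3f xor 59 = 66
byte 6: c1 xor c9 = 08
byte 7: 0e xor 24 = 2a
byte 8: 79 xor d9 = a0
byte 9: 34 xor 2d = 19
byte 10: 6f xor 81 = ee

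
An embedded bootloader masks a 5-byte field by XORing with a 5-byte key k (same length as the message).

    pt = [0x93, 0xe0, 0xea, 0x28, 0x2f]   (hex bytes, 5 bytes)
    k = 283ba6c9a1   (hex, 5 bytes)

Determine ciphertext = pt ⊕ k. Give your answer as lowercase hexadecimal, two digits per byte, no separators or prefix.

bbdb4ce18e

XOR is its own inverse, so applying the key byte-wise gives the result directly.
byte 0: 147 xor  40 = 187
byte 1: 224 xor  59 = 219
byte 2: 234 xor 166 =  76
byte 3:  40 xor 201 = 225
byte 4:  47 xor 161 = 142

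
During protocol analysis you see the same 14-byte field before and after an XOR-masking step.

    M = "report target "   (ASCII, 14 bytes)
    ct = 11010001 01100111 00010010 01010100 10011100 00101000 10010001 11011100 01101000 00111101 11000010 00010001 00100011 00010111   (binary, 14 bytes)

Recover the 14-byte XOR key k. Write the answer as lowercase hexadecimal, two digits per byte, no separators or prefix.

a302623bee5cb1a8094fa5745737

Since ct = M ⊕ k, XORing both sides with M gives k = M ⊕ ct.
byte 0: 01110010 xor 11010001 = 10100011
byte 1: 01100101 xor 01100111 = 00000010
byte 2: 01110000 xor 00010010 = 01100010
byte 3: 01101111 xor 01010100 = 00111011
byte 4: 01110010 xor 10011100 = 11101110
byte 5: 01110100 xor 00101000 = 01011100
byte 6: 00100000 xor 10010001 = 10110001
byte 7: 01110100 xor 11011100 = 10101000
byte 8: 01100001 xor 01101000 = 00001001
byte 9: 01110010 xor 00111101 = 01001111
byte 10: 01100111 xor 11000010 = 10100101
byte 11: 01100101 xor 00010001 = 01110100
byte 12: 01110100 xor 00100011 = 01010111
byte 13: 00100000 xor 00010111 = 00110111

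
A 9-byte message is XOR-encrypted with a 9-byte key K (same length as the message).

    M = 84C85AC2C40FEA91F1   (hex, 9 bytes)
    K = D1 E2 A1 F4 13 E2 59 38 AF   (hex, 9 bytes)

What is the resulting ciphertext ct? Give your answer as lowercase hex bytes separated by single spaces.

XOR is its own inverse, so applying the key byte-wise gives the result directly.
byte 0: 132 ^ 209 =  85
byte 1: 200 ^ 226 =  42
byte 2:  90 ^ 161 = 251
byte 3: 194 ^ 244 =  54
byte 4: 196 ^  19 = 215
byte 5:  15 ^ 226 = 237
byte 6: 234 ^  89 = 179
byte 7: 145 ^  56 = 169
byte 8: 241 ^ 175 =  94

55 2a fb 36 d7 ed b3 a9 5e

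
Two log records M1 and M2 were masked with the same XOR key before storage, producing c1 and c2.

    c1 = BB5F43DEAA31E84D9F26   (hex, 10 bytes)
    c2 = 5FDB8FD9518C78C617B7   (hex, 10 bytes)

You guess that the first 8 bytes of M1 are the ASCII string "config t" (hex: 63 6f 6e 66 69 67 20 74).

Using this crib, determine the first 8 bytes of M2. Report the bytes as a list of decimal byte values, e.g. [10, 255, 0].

First, c1 ⊕ c2 = (M1 ⊕ K) ⊕ (M2 ⊕ K) = M1 ⊕ M2, so the key drops out. Then M2 = (M1 ⊕ M2) ⊕ M1 over the first 8 bytes.
byte 0: (bb ^ 5f) ^ 63 = e4 ^ 63 = 87
byte 1: (5f ^ db) ^ 6f = 84 ^ 6f = eb
byte 2: (43 ^ 8f) ^ 6e = cc ^ 6e = a2
byte 3: (de ^ d9) ^ 66 = 07 ^ 66 = 61
byte 4: (aa ^ 51) ^ 69 = fb ^ 69 = 92
byte 5: (31 ^ 8c) ^ 67 = bd ^ 67 = da
byte 6: (e8 ^ 78) ^ 20 = 90 ^ 20 = b0
byte 7: (4d ^ c6) ^ 74 = 8b ^ 74 = ff

[135, 235, 162, 97, 146, 218, 176, 255]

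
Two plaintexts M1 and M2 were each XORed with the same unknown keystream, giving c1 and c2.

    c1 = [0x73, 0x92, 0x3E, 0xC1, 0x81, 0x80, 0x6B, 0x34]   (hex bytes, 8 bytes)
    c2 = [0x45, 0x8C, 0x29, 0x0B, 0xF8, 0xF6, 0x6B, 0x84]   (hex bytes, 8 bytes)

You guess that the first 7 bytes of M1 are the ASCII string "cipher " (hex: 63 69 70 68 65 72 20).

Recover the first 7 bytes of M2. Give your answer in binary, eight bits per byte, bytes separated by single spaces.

First, c1 ⊕ c2 = (M1 ⊕ K) ⊕ (M2 ⊕ K) = M1 ⊕ M2, so the key drops out. Then M2 = (M1 ⊕ M2) ⊕ M1 over the first 7 bytes.
byte 0: (73 ⊕ 45) ⊕ 63 = 36 ⊕ 63 = 55
byte 1: (92 ⊕ 8c) ⊕ 69 = 1e ⊕ 69 = 77
byte 2: (3e ⊕ 29) ⊕ 70 = 17 ⊕ 70 = 67
byte 3: (c1 ⊕ 0b) ⊕ 68 = ca ⊕ 68 = a2
byte 4: (81 ⊕ f8) ⊕ 65 = 79 ⊕ 65 = 1c
byte 5: (80 ⊕ f6) ⊕ 72 = 76 ⊕ 72 = 04
byte 6: (6b ⊕ 6b) ⊕ 20 = 00 ⊕ 20 = 20

01010101 01110111 01100111 10100010 00011100 00000100 00100000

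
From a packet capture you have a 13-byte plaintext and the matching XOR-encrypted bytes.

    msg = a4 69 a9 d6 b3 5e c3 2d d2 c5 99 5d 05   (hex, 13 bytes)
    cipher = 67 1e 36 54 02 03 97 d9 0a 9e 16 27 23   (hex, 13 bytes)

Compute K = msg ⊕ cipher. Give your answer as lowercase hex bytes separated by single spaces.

c3 77 9f 82 b1 5d 54 f4 d8 5b 8f 7a 26

Since cipher = msg ⊕ K, XORing both sides with msg gives K = msg ⊕ cipher.
164 XOR 103 = 195
105 XOR  30 = 119
169 XOR  54 = 159
214 XOR  84 = 130
179 XOR   2 = 177
 94 XOR   3 =  93
195 XOR 151 =  84
 45 XOR 217 = 244
210 XOR  10 = 216
197 XOR 158 =  91
153 XOR  22 = 143
 93 XOR  39 = 122
  5 XOR  35 =  38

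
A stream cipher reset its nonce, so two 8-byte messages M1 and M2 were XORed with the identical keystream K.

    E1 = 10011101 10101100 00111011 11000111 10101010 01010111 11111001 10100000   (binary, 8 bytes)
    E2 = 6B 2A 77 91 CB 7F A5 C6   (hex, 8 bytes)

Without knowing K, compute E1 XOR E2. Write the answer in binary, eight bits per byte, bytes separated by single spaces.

E1 ⊕ E2 = (M1 ⊕ K) ⊕ (M2 ⊕ K) = M1 ⊕ M2 — the shared key cancels under XOR.
9d ^ 6b = f6
ac ^ 2a = 86
3b ^ 77 = 4c
c7 ^ 91 = 56
aa ^ cb = 61
57 ^ 7f = 28
f9 ^ a5 = 5c
a0 ^ c6 = 66

11110110 10000110 01001100 01010110 01100001 00101000 01011100 01100110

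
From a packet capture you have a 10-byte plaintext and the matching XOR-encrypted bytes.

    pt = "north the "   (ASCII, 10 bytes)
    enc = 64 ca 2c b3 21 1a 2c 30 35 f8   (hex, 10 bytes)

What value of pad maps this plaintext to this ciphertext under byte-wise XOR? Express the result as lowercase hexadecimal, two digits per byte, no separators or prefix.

Since enc = pt ⊕ pad, XORing both sides with pt gives pad = pt ⊕ enc.
byte 0: 01101110 ^ 01100100 = 00001010
byte 1: 01101111 ^ 11001010 = 10100101
byte 2: 01110010 ^ 00101100 = 01011110
byte 3: 01110100 ^ 10110011 = 11000111
byte 4: 01101000 ^ 00100001 = 01001001
byte 5: 00100000 ^ 00011010 = 00111010
byte 6: 01110100 ^ 00101100 = 01011000
byte 7: 01101000 ^ 00110000 = 01011000
byte 8: 01100101 ^ 00110101 = 01010000
byte 9: 00100000 ^ 11111000 = 11011000

0aa55ec7493a585850d8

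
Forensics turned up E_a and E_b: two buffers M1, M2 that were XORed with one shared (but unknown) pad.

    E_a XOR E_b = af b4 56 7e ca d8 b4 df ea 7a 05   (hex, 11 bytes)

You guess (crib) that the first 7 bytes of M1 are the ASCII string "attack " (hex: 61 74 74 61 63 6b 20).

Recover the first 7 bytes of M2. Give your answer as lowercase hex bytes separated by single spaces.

Since E_a ⊕ E_b = M1 ⊕ M2, XORing with the guessed M1 bytes yields the corresponding M2 bytes: M2 = (E_a ⊕ E_b) ⊕ M1.
10101111 ⊕ 01100001 = 11001110
10110100 ⊕ 01110100 = 11000000
01010110 ⊕ 01110100 = 00100010
01111110 ⊕ 01100001 = 00011111
11001010 ⊕ 01100011 = 10101001
11011000 ⊕ 01101011 = 10110011
10110100 ⊕ 00100000 = 10010100

ce c0 22 1f a9 b3 94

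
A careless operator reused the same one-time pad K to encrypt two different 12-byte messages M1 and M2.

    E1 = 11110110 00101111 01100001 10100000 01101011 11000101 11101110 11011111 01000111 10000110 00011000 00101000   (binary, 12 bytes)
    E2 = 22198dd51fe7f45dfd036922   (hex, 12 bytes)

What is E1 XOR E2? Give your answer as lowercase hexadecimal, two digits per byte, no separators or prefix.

d436ec7574221a82ba85710a

E1 ⊕ E2 = (M1 ⊕ K) ⊕ (M2 ⊕ K) = M1 ⊕ M2 — the shared key cancels under XOR.
byte 0: 11110110 xor 00100010 = 11010100
byte 1: 00101111 xor 00011001 = 00110110
byte 2: 01100001 xor 10001101 = 11101100
byte 3: 10100000 xor 11010101 = 01110101
byte 4: 01101011 xor 00011111 = 01110100
byte 5: 11000101 xor 11100111 = 00100010
byte 6: 11101110 xor 11110100 = 00011010
byte 7: 11011111 xor 01011101 = 10000010
byte 8: 01000111 xor 11111101 = 10111010
byte 9: 10000110 xor 00000011 = 10000101
byte 10: 00011000 xor 01101001 = 01110001
byte 11: 00101000 xor 00100010 = 00001010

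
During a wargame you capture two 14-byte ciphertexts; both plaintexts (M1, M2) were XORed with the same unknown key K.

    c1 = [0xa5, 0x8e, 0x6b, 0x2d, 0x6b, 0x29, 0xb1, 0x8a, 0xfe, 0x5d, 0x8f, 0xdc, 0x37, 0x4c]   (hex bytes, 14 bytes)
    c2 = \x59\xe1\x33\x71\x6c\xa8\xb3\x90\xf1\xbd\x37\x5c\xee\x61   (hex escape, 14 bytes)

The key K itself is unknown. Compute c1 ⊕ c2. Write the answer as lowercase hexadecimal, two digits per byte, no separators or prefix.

fc6f585c0781021a0fe0b880d92d

c1 ⊕ c2 = (M1 ⊕ K) ⊕ (M2 ⊕ K) = M1 ⊕ M2 — the shared key cancels under XOR.
a5 ⊕ 59 = fc
8e ⊕ e1 = 6f
6b ⊕ 33 = 58
2d ⊕ 71 = 5c
6b ⊕ 6c = 07
29 ⊕ a8 = 81
b1 ⊕ b3 = 02
8a ⊕ 90 = 1a
fe ⊕ f1 = 0f
5d ⊕ bd = e0
8f ⊕ 37 = b8
dc ⊕ 5c = 80
37 ⊕ ee = d9
4c ⊕ 61 = 2d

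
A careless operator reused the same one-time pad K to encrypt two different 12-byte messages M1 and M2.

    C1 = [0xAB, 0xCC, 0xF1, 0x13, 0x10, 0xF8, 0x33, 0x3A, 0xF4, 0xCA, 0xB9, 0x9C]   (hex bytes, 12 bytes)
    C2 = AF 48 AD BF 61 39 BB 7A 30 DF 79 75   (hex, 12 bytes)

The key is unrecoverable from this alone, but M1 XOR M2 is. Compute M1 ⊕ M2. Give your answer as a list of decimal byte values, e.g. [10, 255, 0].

C1 ⊕ C2 = (M1 ⊕ K) ⊕ (M2 ⊕ K) = M1 ⊕ M2 — the shared key cancels under XOR.
ab XOR af = 04
cc XOR 48 = 84
f1 XOR ad = 5c
13 XOR bf = ac
10 XOR 61 = 71
f8 XOR 39 = c1
33 XOR bb = 88
3a XOR 7a = 40
f4 XOR 30 = c4
ca XOR df = 15
b9 XOR 79 = c0
9c XOR 75 = e9

[4, 132, 92, 172, 113, 193, 136, 64, 196, 21, 192, 233]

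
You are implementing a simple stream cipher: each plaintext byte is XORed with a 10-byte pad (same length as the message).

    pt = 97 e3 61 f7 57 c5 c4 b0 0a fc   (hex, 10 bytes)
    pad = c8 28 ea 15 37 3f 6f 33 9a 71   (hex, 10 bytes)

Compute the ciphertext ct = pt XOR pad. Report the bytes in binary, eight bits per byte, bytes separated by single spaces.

byte 0: 97 xor c8 = 5f
byte 1: e3 xor 28 = cb
byte 2: 61 xor ea = 8b
byte 3: f7 xor 15 = e2
byte 4: 57 xor 37 = 60
byte 5: c5 xor 3f = fa
byte 6: c4 xor 6f = ab
byte 7: b0 xor 33 = 83
byte 8: 0a xor 9a = 90
byte 9: fc xor 71 = 8d

01011111 11001011 10001011 11100010 01100000 11111010 10101011 10000011 10010000 10001101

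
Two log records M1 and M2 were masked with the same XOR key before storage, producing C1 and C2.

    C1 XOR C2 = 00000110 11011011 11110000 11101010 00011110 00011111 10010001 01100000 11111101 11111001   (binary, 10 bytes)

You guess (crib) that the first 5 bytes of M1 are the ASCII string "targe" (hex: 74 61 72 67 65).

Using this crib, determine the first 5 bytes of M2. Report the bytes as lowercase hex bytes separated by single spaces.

72 ba 82 8d 7b

Since C1 ⊕ C2 = M1 ⊕ M2, XORing with the guessed M1 bytes yields the corresponding M2 bytes: M2 = (C1 ⊕ C2) ⊕ M1.
06 ^ 74 = 72
db ^ 61 = ba
f0 ^ 72 = 82
ea ^ 67 = 8d
1e ^ 65 = 7b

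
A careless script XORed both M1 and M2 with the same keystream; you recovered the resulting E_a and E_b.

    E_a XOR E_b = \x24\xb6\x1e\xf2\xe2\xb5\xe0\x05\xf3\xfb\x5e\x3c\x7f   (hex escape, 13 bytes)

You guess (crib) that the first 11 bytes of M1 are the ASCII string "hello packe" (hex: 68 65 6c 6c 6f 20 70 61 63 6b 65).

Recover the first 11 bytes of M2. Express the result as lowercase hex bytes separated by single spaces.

4c d3 72 9e 8d 95 90 64 90 90 3b

Since E_a ⊕ E_b = M1 ⊕ M2, XORing with the guessed M1 bytes yields the corresponding M2 bytes: M2 = (E_a ⊕ E_b) ⊕ M1.
byte 0:  36 ^ 104 =  76
byte 1: 182 ^ 101 = 211
byte 2:  30 ^ 108 = 114
byte 3: 242 ^ 108 = 158
byte 4: 226 ^ 111 = 141
byte 5: 181 ^  32 = 149
byte 6: 224 ^ 112 = 144
byte 7:   5 ^  97 = 100
byte 8: 243 ^  99 = 144
byte 9: 251 ^ 107 = 144
byte 10:  94 ^ 101 =  59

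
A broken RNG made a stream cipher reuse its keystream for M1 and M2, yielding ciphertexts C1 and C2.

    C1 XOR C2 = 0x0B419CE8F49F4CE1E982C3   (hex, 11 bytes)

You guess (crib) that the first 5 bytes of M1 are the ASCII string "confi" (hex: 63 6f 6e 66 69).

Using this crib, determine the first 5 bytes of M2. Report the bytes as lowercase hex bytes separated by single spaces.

Since C1 ⊕ C2 = M1 ⊕ M2, XORing with the guessed M1 bytes yields the corresponding M2 bytes: M2 = (C1 ⊕ C2) ⊕ M1.
0b xor 63 = 68
41 xor 6f = 2e
9c xor 6e = f2
e8 xor 66 = 8e
f4 xor 69 = 9d

68 2e f2 8e 9d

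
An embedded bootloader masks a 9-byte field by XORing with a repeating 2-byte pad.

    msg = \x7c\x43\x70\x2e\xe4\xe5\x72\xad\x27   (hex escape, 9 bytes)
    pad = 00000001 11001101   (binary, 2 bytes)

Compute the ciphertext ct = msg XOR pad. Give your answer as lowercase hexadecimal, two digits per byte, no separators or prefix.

7d8e71e3e528736026

The 2-byte key repeats, so the effective keystream is 01 cd 01 cd 01 cd 01 cd 01.
byte 0: 7c xor 01 = 7d
byte 1: 43 xor cd = 8e
byte 2: 70 xor 01 = 71
byte 3: 2e xor cd = e3
byte 4: e4 xor 01 = e5
byte 5: e5 xor cd = 28
byte 6: 72 xor 01 = 73
byte 7: ad xor cd = 60
byte 8: 27 xor 01 = 26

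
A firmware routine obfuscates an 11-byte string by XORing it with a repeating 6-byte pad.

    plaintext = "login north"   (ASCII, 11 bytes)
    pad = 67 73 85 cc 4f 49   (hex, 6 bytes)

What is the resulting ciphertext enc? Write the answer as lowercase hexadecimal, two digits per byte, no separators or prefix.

0b1ce2a52169091cf7b827

The 6-byte key repeats, so the effective keystream is 67 73 85 cc 4f 49 67 73 85 cc 4f.
byte 0: 6c XOR 67 = 0b
byte 1: 6f XOR 73 = 1c
byte 2: 67 XOR 85 = e2
byte 3: 69 XOR cc = a5
byte 4: 6e XOR 4f = 21
byte 5: 20 XOR 49 = 69
byte 6: 6e XOR 67 = 09
byte 7: 6f XOR 73 = 1c
byte 8: 72 XOR 85 = f7
byte 9: 74 XOR cc = b8
byte 10: 68 XOR 4f = 27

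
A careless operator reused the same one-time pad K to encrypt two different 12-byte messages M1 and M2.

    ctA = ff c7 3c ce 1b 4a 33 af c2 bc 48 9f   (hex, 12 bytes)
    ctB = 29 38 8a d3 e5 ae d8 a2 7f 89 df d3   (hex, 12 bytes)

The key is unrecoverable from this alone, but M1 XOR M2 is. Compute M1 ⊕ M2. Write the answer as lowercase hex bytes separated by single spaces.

d6 ff b6 1d fe e4 eb 0d bd 35 97 4c

ctA ⊕ ctB = (M1 ⊕ K) ⊕ (M2 ⊕ K) = M1 ⊕ M2 — the shared key cancels under XOR.
ff ⊕ 29 = d6
c7 ⊕ 38 = ff
3c ⊕ 8a = b6
ce ⊕ d3 = 1d
1b ⊕ e5 = fe
4a ⊕ ae = e4
33 ⊕ d8 = eb
af ⊕ a2 = 0d
c2 ⊕ 7f = bd
bc ⊕ 89 = 35
48 ⊕ df = 97
9f ⊕ d3 = 4c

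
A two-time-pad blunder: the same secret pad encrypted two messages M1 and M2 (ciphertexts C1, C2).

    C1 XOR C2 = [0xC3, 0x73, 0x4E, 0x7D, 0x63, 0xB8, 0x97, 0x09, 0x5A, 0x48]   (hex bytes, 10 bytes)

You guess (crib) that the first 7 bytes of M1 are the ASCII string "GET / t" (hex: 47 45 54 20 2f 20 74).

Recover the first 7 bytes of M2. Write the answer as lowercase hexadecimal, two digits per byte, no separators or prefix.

Since C1 ⊕ C2 = M1 ⊕ M2, XORing with the guessed M1 bytes yields the corresponding M2 bytes: M2 = (C1 ⊕ C2) ⊕ M1.
11000011 XOR 01000111 = 10000100
01110011 XOR 01000101 = 00110110
01001110 XOR 01010100 = 00011010
01111101 XOR 00100000 = 01011101
01100011 XOR 00101111 = 01001100
10111000 XOR 00100000 = 10011000
10010111 XOR 01110100 = 11100011

84361a5d4c98e3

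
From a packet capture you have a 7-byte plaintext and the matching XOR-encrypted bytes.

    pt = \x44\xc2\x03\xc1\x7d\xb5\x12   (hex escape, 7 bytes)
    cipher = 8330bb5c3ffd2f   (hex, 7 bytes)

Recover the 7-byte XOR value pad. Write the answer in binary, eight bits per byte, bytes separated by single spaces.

11000111 11110010 10111000 10011101 01000010 01001000 00111101

Since cipher = pt ⊕ pad, XORing both sides with pt gives pad = pt ⊕ cipher.
44 XOR 83 = c7
c2 XOR 30 = f2
03 XOR bb = b8
c1 XOR 5c = 9d
7d XOR 3f = 42
b5 XOR fd = 48
12 XOR 2f = 3d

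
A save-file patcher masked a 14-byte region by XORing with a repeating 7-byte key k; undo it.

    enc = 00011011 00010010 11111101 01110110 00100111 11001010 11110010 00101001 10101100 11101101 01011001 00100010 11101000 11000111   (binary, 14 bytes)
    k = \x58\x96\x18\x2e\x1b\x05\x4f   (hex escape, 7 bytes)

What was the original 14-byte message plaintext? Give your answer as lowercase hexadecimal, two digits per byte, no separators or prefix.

4384e5583ccfbd713af57739ed88

The 7-byte key repeats, so the effective keystream is 58 96 18 2e 1b 05 4f 58 96 18 2e 1b 05 4f.
byte 0: 1b XOR 58 = 43
byte 1: 12 XOR 96 = 84
byte 2: fd XOR 18 = e5
byte 3: 76 XOR 2e = 58
byte 4: 27 XOR 1b = 3c
byte 5: ca XOR 05 = cf
byte 6: f2 XOR 4f = bd
byte 7: 29 XOR 58 = 71
byte 8: ac XOR 96 = 3a
byte 9: ed XOR 18 = f5
byte 10: 59 XOR 2e = 77
byte 11: 22 XOR 1b = 39
byte 12: e8 XOR 05 = ed
byte 13: c7 XOR 4f = 88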